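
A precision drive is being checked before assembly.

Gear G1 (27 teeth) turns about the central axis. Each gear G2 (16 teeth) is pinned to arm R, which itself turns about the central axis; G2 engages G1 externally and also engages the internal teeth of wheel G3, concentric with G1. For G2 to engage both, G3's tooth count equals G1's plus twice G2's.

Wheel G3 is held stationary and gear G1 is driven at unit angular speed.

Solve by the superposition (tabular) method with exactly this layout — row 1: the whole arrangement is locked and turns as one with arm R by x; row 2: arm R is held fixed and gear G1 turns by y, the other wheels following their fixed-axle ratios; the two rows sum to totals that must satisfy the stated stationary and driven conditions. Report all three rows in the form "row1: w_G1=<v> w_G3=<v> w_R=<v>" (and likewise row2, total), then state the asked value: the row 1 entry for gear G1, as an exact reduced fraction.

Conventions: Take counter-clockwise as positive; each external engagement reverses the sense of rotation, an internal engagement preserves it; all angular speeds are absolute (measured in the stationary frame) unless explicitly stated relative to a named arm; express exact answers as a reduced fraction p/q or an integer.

row1: w_G1=27/86 w_G3=27/86 w_R=27/86
row2: w_G1=59/86 w_G3=-27/86 w_R=0
total: w_G1=1 w_G3=0 w_R=27/86
asked value: 27/86

planetary set (27T centre, 16T on arm, 59T internal) — Willis relation
superposition row 1 [locked train]: every member turns x
row 2: sun turns y, ring = −(27/59)·y, arm 0
boundary: total ω_ring = x − (27/59)·y = 0 and total ω_sun = x + y = 1  ⇒  y = 59/86, x = 27/86
row 2 ring = −(27/59)·59/86 = -27/86
totals (row 1 + row 2): sun 27/86 + 59/86 = 1, ring 27/86 + (-27/86) = 0, arm 27/86 + 0 = 27/86
asked cell (row1, sun) = 27/86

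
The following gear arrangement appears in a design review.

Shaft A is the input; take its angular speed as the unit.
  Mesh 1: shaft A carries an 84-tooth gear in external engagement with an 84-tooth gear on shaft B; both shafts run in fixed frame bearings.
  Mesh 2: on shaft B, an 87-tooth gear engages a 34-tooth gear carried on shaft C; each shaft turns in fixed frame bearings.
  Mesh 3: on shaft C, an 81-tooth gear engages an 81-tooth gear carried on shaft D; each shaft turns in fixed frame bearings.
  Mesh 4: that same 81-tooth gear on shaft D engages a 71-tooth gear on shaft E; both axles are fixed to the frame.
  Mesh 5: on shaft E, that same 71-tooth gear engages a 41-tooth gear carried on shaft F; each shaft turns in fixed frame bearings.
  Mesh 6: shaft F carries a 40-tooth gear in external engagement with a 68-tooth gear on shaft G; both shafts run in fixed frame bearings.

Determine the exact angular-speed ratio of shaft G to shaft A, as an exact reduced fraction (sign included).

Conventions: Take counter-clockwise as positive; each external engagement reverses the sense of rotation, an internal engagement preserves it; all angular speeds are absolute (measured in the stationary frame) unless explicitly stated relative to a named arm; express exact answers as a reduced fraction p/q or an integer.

class = fixed-axis compound train [6 meshes; 6 ratios multiply, 6 sense flips]
mesh 1 [84T→84T]: running ratio 1, sense −
mesh 2 [87T→34T]: running ratio 87/34, sense +
mesh 3 [81T→81T]: running ratio 87/34, sense −
mesh 4 [81T→71T]: running ratio 7047/2414, sense +
mesh 5 [71T→41T]: running ratio 7047/1394, sense −
mesh 6 [40T→68T]: running ratio 35235/11849, sense +
ω_out/ω_in = 35235/11849

35235/11849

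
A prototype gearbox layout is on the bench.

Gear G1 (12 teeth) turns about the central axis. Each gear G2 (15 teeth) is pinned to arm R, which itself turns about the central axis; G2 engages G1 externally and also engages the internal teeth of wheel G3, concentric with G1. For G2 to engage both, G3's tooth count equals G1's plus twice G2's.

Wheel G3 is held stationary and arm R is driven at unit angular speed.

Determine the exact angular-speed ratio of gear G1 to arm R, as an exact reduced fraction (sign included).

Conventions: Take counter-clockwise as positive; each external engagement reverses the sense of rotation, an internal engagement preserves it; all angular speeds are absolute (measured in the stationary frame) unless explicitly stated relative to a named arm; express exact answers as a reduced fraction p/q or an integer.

9/2

planetary set (12T centre, 15T on arm, 42T internal) — Willis relation
ring teeth: 12 + 2·15 = 42
12(ω_sun−ω_arm) = −42(ω_ring−ω_arm),  ω_ring = 0, ω_arm = 1
ω_sun = 1 − (42/12)(0−1) = 9/2
ω_out/ω_in = 9/2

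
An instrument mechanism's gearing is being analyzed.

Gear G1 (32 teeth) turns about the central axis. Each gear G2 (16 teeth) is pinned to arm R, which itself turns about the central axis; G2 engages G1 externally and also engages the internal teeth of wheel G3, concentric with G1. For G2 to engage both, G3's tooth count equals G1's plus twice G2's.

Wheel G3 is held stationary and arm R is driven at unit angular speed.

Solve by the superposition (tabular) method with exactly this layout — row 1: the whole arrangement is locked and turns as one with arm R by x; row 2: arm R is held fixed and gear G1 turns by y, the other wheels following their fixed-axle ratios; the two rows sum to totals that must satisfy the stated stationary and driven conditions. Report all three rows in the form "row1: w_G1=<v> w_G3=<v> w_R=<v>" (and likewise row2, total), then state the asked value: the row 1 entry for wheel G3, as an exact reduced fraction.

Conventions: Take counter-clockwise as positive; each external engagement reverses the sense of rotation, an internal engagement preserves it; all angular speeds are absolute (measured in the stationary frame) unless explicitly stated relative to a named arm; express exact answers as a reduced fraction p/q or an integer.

planetary set (32T centre, 16T on arm, 64T internal) — Willis relation
row 1 — lock + rotate with arm: ω_sun = ω_ring = ω_arm = x
row 2 (arm held, sun turns y): ω_ring = −(32/64)·y, ω_arm = 0
boundary: total ω_ring = x − (32/64)·y = 0 and total ω_arm = x = 1  ⇒  y = 2, x = 1
row 2 ring = −(32/64)·2 = -1
totals (row 1 + row 2): sun 1 + 2 = 3, ring 1 + (-1) = 0, arm 1 + 0 = 1
asked cell (row1, ring) = 1

row1: w_G1=1 w_G3=1 w_R=1
row2: w_G1=2 w_G3=-1 w_R=0
total: w_G1=3 w_G3=0 w_R=1
asked value: 1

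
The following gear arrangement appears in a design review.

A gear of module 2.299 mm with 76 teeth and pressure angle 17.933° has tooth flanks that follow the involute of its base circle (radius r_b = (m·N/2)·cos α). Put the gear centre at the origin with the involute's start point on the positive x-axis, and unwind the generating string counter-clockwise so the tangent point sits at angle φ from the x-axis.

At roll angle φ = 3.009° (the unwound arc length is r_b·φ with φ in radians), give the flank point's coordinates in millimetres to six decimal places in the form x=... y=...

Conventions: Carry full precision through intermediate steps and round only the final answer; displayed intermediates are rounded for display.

x=83.232253 y=0.004012

single-mesh involute tooth geometry (76T wheel at module 2.299)
pitch radius r_p = m·N/2 = 2.299·76/2 = 87.362000
base radius r_b = r_p·cos α = 87.362000·cos 17.933° = 83.117711
roll angle φ = 3.009° = 0.05251696 rad
x = r_b·(cos φ + φ·sin φ) = 83.232253
y = r_b·(sin φ − φ·cos φ) = 0.004012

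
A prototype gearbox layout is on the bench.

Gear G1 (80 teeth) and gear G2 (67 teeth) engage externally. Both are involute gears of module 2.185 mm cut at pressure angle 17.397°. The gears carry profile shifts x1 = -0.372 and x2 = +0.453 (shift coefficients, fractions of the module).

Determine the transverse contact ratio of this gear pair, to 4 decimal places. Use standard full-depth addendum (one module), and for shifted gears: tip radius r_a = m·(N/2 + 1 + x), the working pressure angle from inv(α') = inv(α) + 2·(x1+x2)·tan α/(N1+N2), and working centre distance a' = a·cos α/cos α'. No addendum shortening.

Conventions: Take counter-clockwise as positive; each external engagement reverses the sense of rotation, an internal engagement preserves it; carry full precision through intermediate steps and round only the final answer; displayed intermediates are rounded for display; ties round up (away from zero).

single-mesh involute tooth geometry (80T engaging 67T at module 2.185)
base radii: r_b1 = 83.401973, r_b2 = 69.849152
tip radii: r_a1 = 88.772180, r_a2 = 76.372305
inv(α') = inv(17.397°) + 2·(-0.372+0.453)·tan α/(80+67) = 0.01003387  ⇒  α' = 17.59609°
a' = a·cos α / cos α' = 160.5975·cos 17.397°/cos 17.59609° = 160.773507
action lengths: √(r_a1²−r_b1²) = 30.407414, √(r_a2²−r_b2²) = 30.884055
base pitch p_b = π·m·cos α = 6.550376
CR = (30.407414 + 30.884055 − 160.773507·sin 17.59609°)/6.550376 = 1.937120
contact ratio ≈ 1.9371

1.9371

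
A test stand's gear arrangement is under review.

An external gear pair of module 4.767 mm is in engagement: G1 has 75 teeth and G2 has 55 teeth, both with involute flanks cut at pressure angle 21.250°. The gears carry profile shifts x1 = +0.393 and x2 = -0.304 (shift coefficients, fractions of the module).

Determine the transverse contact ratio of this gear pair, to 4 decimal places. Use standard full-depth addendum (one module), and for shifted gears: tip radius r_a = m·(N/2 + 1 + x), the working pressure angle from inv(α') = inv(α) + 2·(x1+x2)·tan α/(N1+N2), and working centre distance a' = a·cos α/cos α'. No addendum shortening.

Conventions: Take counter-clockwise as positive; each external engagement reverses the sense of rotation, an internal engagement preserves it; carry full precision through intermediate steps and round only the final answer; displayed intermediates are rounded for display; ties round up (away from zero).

recognized (one external pair, fixed centres): single-mesh tooth geometry, m = 4.767, N1 = 75, N2 = 55
base radii: r_b1 = 166.608057, r_b2 = 122.179242
tip radii: r_a1 = 185.402931, r_a2 = 134.410332
inv(α') = inv(21.250°) + 2·(+0.393-0.304)·tan α/(75+55) = 0.01852873  ⇒  α' = 21.44967°
a' = a·cos α / cos α' = 309.8550·cos 21.250°/cos 21.44967° = 310.277368
action lengths: √(r_a1²−r_b1²) = 81.338811, √(r_a2²−r_b2²) = 56.021159
base pitch p_b = π·m·cos α = 13.957724
CR = (81.338811 + 56.021159 − 310.277368·sin 21.44967°)/13.957724 = 1.712068
contact ratio ≈ 1.7121

1.7121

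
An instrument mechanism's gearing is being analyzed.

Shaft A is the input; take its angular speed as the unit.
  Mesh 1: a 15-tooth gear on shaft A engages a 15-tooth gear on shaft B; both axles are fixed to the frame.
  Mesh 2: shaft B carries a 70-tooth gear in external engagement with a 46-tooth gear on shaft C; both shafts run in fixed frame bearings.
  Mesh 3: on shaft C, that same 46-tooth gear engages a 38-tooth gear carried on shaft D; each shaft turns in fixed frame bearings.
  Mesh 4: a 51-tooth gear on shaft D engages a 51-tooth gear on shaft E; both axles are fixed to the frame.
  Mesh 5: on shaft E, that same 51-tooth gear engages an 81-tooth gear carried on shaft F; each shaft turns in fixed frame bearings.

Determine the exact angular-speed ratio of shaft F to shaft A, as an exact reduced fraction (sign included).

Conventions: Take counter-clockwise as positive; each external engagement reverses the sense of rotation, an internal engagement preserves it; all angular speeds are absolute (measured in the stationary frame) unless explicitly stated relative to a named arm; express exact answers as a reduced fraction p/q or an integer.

class = fixed-axis compound train [5 meshes; 5 ratios multiply, 5 sense flips]
mesh 1 [15T→15T]: running ratio 1, sense −
mesh 2 [70T→46T]: running ratio 35/23, sense +
mesh 3 [46T→38T]: running ratio 35/19, sense −
mesh 4 [51T→51T]: running ratio 35/19, sense +
mesh 5 [51T→81T]: running ratio 595/513, sense −
ω_out/ω_in = -595/513

-595/513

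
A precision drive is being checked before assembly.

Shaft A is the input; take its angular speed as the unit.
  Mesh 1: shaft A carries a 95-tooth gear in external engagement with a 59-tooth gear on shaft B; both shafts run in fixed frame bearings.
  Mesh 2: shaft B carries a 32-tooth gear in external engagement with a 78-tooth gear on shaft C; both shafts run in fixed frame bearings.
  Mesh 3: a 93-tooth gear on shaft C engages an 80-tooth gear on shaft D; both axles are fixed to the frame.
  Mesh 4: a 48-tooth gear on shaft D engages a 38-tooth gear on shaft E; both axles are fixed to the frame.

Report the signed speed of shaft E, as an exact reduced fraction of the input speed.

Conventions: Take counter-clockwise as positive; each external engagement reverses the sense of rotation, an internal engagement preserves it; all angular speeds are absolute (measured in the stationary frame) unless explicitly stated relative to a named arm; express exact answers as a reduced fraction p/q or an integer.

744/767

4-mesh fixed-axis compound train (all bearings frame-fixed)
mesh 1 [95T→59T]: |ω|/ω_in = 1×95/59 = 95/59, sense flips to −
mesh 2 [32T→78T]: |ω|/ω_in = (95/59)×32/78 = 1520/2301, sense flips to +
mesh 3 [93T→80T]: |ω|/ω_in = (1520/2301)×93/80 = 589/767, sense flips to −
mesh 4 [48T→38T]: |ω|/ω_in = (589/767)×48/38 = 744/767, sense flips to +
signed output speed (× input speed) = 744/767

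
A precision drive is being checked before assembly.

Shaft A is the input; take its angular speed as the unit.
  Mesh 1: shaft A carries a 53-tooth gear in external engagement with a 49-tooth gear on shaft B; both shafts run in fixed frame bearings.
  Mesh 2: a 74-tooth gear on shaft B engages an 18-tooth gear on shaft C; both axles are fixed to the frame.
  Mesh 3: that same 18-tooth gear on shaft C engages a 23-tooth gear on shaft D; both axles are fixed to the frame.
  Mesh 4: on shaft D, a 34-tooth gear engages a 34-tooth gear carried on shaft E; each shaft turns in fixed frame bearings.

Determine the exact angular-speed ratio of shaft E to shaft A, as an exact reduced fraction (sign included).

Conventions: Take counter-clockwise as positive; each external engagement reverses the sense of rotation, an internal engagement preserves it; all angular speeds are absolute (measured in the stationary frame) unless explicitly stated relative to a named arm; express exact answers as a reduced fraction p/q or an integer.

3922/1127

class = fixed-axis compound train [4 meshes; 4 ratios multiply, 4 sense flips]
mesh 1 [53T→49T]: running ratio 53/49, sense −
mesh 2 [74T→18T]: running ratio 1961/441, sense +
mesh 3 [18T→23T]: running ratio 3922/1127, sense −
mesh 4 [34T→34T]: running ratio 3922/1127, sense +
ω_out/ω_in = 3922/1127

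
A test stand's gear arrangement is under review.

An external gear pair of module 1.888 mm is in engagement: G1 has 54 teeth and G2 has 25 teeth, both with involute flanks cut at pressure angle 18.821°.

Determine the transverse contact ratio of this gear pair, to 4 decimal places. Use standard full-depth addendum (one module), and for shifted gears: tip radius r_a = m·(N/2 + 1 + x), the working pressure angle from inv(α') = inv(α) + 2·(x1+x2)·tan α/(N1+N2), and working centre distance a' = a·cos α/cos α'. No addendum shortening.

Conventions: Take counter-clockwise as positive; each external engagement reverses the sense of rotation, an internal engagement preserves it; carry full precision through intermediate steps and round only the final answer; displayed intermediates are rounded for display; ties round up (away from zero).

1.7480

class = single-mesh tooth geometry [involute pair 54T × 25T, m = 1.888]
base radii: r_b1 = 48.250368, r_b2 = 22.338133
tip radii: r_a1 = 52.864000, r_a2 = 25.488000
no profile shift: α' = α, a' = a
action lengths: √(r_a1²−r_b1²) = 21.598714, √(r_a2²−r_b2²) = 12.273791
base pitch p_b = π·m·cos α = 5.614185
CR = (21.598714 + 12.273791 − 74.576000·sin 18.82100°)/5.614185 = 1.747955
contact ratio ≈ 1.7480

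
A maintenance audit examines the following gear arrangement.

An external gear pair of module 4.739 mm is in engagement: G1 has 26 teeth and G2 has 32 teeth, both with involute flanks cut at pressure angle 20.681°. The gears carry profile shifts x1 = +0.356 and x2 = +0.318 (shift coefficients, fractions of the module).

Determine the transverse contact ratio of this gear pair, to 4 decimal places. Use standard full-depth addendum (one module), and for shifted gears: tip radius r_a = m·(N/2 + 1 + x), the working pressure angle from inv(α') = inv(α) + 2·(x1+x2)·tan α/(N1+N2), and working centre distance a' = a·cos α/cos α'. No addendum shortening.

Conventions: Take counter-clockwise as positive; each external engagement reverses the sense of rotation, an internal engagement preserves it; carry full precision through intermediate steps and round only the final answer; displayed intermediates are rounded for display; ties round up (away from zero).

topology: single-mesh involute geometry — m = 4.739, 26T/32T pair
base radii: r_b1 = 57.637119, r_b2 = 70.937992
tip radii: r_a1 = 68.033084, r_a2 = 82.070002
inv(α') = inv(20.681°) + 2·(+0.356+0.318)·tan α/(26+32) = 0.02531143  ⇒  α' = 23.69559°
a' = a·cos α / cos α' = 137.4310·cos 20.681°/cos 23.69559° = 140.412815
action lengths: √(r_a1²−r_b1²) = 36.145028, √(r_a2²−r_b2²) = 41.270892
base pitch p_b = π·m·cos α = 13.928642
CR = (36.145028 + 41.270892 − 140.412815·sin 23.69559°)/13.928642 = 1.506766
contact ratio ≈ 1.5068

1.5068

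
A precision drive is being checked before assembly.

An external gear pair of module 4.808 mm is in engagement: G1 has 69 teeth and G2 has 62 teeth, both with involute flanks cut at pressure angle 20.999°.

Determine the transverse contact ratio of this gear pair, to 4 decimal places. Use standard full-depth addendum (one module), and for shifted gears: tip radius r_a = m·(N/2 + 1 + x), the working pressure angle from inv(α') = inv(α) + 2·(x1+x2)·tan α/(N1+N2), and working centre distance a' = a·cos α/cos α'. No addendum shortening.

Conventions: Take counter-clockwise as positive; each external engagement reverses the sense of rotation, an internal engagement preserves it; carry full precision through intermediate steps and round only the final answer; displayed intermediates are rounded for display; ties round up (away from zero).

topology: single-mesh involute geometry — m = 4.808, 69T/62T pair
base radii: r_b1 = 154.859624, r_b2 = 139.149228
tip radii: r_a1 = 170.684000, r_a2 = 153.856000
no profile shift: α' = α, a' = a
action lengths: √(r_a1²−r_b1²) = 71.774122, √(r_a2²−r_b2²) = 65.644201
base pitch p_b = π·m·cos α = 14.101619
CR = (71.774122 + 65.644201 − 314.924000·sin 20.99900°)/14.101619 = 1.741983
contact ratio ≈ 1.7420

1.7420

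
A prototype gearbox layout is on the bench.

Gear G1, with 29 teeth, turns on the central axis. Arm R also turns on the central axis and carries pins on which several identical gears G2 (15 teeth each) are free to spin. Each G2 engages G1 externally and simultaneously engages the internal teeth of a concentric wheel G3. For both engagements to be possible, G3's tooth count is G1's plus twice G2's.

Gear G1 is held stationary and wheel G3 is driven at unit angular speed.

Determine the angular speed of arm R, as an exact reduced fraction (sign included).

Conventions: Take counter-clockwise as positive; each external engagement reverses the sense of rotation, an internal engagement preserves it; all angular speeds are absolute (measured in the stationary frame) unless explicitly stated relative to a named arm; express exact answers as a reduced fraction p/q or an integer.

59/88

planetary set (29T centre, 15T on arm, 59T internal) — Willis relation
ring teeth: 29 + 2·15 = 59
29(ω_sun−ω_arm) = −59(ω_ring−ω_arm),  ω_sun = 0, ω_ring = 1
29(0−ω_arm) = −59(1−ω_arm)  ⇒  88·ω_arm = 59  ⇒  ω_arm = 59/88
exact speed ratio = 59/88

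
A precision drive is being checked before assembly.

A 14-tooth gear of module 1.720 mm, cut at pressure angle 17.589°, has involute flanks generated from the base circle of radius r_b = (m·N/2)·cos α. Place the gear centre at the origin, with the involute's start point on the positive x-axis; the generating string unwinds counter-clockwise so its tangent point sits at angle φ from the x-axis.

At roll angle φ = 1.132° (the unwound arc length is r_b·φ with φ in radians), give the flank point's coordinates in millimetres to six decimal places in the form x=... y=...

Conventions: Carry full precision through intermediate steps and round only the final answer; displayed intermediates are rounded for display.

class = single-mesh tooth geometry [base-circle involute, m = 1.720, 14T]
pitch radius r_p = m·N/2 = 1.720·14/2 = 12.040000
base radius r_b = r_p·cos α = 12.040000·cos 17.589° = 11.477114
roll angle φ = 1.132° = 0.01975713 rad
x = r_b·(cos φ + φ·sin φ) = 11.479354
y = r_b·(sin φ − φ·cos φ) = 0.000030

x=11.479354 y=0.000030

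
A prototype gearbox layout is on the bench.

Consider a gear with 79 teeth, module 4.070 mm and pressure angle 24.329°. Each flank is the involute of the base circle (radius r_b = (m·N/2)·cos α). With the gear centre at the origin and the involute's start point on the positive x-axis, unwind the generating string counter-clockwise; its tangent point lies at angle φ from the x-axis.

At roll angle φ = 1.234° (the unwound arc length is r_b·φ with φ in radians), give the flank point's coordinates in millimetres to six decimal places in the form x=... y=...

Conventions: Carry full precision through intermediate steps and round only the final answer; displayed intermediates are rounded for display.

topology: single-mesh involute geometry — m = 4.070, N = 79
pitch radius r_p = m·N/2 = 4.070·79/2 = 160.765000
base radius r_b = r_p·cos α = 160.765000·cos 24.329° = 146.488244
roll angle φ = 1.234° = 0.02153736 rad
x = r_b·(cos φ + φ·sin φ) = 146.522215
y = r_b·(sin φ − φ·cos φ) = 0.000488

x=146.522215 y=0.000488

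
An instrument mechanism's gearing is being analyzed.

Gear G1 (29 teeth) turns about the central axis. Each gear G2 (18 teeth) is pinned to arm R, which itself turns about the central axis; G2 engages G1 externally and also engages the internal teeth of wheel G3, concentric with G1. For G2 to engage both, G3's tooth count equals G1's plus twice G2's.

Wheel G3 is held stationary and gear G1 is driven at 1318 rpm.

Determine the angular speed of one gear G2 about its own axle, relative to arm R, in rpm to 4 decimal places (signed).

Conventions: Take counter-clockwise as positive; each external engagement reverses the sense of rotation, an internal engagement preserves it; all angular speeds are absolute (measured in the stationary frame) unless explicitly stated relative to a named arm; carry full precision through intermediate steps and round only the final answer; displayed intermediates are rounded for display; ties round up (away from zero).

-1468.3392 rpm

topology: planetary set — G1 29T / G2 18T / G3 65T, arm = carrier (Willis)
normalise by the input: solve with ω_sun = 1, then scale by 1318 rpm
ring teeth: 29 + 2·18 = 65
29(ω_sun−ω_arm) = −65(ω_ring−ω_arm),  ω_ring = 0, ω_sun = 1
29(1−ω_arm) = −65(0−ω_arm)  ⇒  94·ω_arm = 29  ⇒  ω_arm = 29/94
sun–planet mesh: 29·(1−29/94) = −18·(ω_p−ω_arm)  ⇒  ω_p−ω_arm = -1885/1692
scale: ω_p−ω_arm = -1885/1692 × 1318 rpm = -1468.3392 rpm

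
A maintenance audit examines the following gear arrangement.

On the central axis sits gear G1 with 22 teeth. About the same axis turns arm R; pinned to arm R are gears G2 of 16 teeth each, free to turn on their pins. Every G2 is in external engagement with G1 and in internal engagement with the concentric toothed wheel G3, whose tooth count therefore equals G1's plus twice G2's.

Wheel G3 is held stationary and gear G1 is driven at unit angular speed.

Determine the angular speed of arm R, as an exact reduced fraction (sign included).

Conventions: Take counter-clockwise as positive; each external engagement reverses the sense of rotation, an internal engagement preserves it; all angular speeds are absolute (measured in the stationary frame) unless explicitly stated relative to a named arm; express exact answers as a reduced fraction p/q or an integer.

class = planetary set [G3 = 22+2·16 = 54; Willis about the carrier]
ring teeth: 22 + 2·16 = 54
22(ω_sun−ω_arm) = −54(ω_ring−ω_arm),  ω_ring = 0, ω_sun = 1
22(1−ω_arm) = −54(0−ω_arm)  ⇒  76·ω_arm = 22  ⇒  ω_arm = 11/38
exact speed ratio = 11/38

11/38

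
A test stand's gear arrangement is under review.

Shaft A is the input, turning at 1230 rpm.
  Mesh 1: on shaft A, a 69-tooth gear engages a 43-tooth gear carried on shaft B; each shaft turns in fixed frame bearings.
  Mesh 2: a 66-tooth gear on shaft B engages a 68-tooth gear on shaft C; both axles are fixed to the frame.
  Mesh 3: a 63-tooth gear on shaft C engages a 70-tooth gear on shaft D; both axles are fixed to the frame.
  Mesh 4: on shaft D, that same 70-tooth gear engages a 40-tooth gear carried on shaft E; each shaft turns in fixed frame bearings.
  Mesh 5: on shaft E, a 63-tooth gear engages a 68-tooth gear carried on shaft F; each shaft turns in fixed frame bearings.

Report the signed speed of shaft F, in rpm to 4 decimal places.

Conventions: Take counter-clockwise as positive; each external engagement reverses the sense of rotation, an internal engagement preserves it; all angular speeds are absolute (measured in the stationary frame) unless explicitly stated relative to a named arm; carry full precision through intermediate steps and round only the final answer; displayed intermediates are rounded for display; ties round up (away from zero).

-2795.3292 rpm

class = fixed-axis compound train [5 meshes; 5 ratios multiply, 5 sense flips]
mesh 1 [69T→43T]: ω = 1230.0000×69/43 = 1973.7209 rpm, sense flips to −
mesh 2 [66T→68T]: ω = 1973.7209×66/68 = 1915.6703 rpm, sense flips to +
mesh 3 [63T→70T]: ω = 1915.6703×63/70 = 1724.1033 rpm, sense flips to −
mesh 4 [70T→40T]: ω = 1724.1033×70/40 = 3017.1807 rpm, sense flips to +
mesh 5 [63T→68T]: ω = 3017.1807×63/68 = 2795.3292 rpm, sense flips to −
signed output speed = -2795.3292 rpm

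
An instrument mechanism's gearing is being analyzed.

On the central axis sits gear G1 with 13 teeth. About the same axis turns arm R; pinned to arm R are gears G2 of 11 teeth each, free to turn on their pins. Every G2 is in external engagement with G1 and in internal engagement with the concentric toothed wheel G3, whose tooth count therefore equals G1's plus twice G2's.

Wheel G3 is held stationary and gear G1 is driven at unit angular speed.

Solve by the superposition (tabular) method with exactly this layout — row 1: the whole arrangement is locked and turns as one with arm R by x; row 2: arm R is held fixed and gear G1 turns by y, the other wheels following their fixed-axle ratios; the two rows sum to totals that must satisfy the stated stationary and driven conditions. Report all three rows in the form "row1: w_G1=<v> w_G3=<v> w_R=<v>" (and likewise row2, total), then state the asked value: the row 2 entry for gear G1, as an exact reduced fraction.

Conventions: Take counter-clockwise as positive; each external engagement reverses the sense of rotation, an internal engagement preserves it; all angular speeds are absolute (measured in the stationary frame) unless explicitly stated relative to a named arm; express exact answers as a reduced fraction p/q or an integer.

row1: w_G1=13/48 w_G3=13/48 w_R=13/48
row2: w_G1=35/48 w_G3=-13/48 w_R=0
total: w_G1=1 w_G3=0 w_R=13/48
asked value: 35/48

topology: planetary set — G1 13T / G2 11T / G3 35T, arm = carrier (Willis)
superposition row 1 [locked train]: every member turns x
superposition row 2 [arm held]: sun y, ring −(13/35)·y, arm 0
boundary: total ω_ring = x − (13/35)·y = 0 and total ω_sun = x + y = 1  ⇒  y = 35/48, x = 13/48
row 2 ring = −(13/35)·35/48 = -13/48
totals (row 1 + row 2): sun 13/48 + 35/48 = 1, ring 13/48 + (-13/48) = 0, arm 13/48 + 0 = 13/48
asked cell (row2, sun) = 35/48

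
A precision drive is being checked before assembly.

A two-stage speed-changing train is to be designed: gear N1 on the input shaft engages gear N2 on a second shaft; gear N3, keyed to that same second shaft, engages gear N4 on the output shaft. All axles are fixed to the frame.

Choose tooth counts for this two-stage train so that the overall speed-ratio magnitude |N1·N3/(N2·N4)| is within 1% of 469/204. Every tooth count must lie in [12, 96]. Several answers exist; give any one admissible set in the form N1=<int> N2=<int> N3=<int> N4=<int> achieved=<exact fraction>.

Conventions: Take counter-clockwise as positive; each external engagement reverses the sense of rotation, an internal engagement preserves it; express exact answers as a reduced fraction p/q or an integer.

N1=14 N2=12 N3=67 N4=34 achieved=469/204

topology: fixed-axis compound train — 2 stages, target 469/204
target = 469/204 in lowest terms: an exact hit needs N1·N3 = k·469 and N2·N4 = k·204 for one integer k, every count in [12, 96]; additionally prefer no 1:1 stage (N1 ≠ N2, N3 ≠ N4)
k = 1: no 1:1-free in-range split of k·469 and k·204 into factor pairs; take k = 2
k = 2: N1·N3 = 938 = 14·67, N2·N4 = 408 = 12·34
achieved = 14·67/(12·34) = 469/204; |achieved − target| = 0 ≤ 469/20400 ✓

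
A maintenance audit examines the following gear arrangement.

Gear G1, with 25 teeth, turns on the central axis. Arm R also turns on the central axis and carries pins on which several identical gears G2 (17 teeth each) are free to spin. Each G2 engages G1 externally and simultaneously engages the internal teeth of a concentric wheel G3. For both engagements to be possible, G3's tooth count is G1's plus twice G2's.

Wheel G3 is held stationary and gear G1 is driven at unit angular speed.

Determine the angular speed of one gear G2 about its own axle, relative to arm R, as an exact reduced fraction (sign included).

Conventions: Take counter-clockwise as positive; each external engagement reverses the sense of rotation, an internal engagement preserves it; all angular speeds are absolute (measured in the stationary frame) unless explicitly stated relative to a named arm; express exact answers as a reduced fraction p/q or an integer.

-1475/1428

recognized (axles ride arm R): planetary set, 25/17/59 teeth
ring teeth: 25 + 2·17 = 59
25(ω_sun−ω_arm) = −59(ω_ring−ω_arm),  ω_ring = 0, ω_sun = 1
25(1−ω_arm) = −59(0−ω_arm)  ⇒  84·ω_arm = 25  ⇒  ω_arm = 25/84
sun–planet mesh: 25·(1−25/84) = −17·(ω_p−ω_arm)  ⇒  ω_p−ω_arm = -1475/1428
exact speed ratio = -1475/1428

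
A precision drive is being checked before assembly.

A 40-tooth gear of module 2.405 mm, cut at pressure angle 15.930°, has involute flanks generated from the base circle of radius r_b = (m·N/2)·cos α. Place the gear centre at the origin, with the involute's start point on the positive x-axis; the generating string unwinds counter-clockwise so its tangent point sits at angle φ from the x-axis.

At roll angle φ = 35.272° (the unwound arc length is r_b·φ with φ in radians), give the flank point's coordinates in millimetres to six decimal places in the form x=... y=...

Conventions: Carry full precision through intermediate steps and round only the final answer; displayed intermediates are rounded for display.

x=54.204211 y=3.462507

recognized (one wheel, involute flank): single-mesh tooth geometry, m = 2.405, N = 40
pitch radius r_p = m·N/2 = 2.405·40/2 = 48.100000
base radius r_b = r_p·cos α = 48.100000·cos 15.930° = 46.252851
roll angle φ = 35.272° = 0.61561253 rad
x = r_b·(cos φ + φ·sin φ) = 54.204211
y = r_b·(sin φ − φ·cos φ) = 3.462507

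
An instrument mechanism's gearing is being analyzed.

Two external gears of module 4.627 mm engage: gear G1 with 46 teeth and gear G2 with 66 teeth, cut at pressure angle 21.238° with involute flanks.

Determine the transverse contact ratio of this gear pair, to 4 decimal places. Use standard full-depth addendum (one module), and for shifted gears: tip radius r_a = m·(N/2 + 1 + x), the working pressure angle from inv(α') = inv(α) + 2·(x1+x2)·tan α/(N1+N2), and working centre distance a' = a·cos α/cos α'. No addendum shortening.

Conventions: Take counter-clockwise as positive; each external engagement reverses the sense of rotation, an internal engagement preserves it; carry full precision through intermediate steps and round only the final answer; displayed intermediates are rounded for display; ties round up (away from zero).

1.7047

recognized (one external pair, fixed centres): single-mesh tooth geometry, m = 4.627, N1 = 46, N2 = 66
base radii: r_b1 = 99.193286, r_b2 = 142.320801
tip radii: r_a1 = 111.048000, r_a2 = 157.318000
no profile shift: α' = α, a' = a
action lengths: √(r_a1²−r_b1²) = 49.923445, √(r_a2²−r_b2²) = 67.035384
base pitch p_b = π·m·cos α = 13.548909
CR = (49.923445 + 67.035384 − 259.112000·sin 21.23800°)/13.548909 = 1.704740
contact ratio ≈ 1.7047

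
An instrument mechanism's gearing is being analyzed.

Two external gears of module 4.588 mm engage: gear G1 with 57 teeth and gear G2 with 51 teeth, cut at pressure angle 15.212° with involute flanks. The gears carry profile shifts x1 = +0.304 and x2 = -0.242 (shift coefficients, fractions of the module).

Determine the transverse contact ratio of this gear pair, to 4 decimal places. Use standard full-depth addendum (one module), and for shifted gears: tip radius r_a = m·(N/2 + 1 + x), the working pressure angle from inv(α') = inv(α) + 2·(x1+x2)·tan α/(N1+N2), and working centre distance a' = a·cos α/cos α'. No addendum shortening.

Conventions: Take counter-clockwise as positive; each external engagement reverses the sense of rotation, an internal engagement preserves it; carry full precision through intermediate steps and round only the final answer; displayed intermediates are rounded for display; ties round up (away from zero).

single-mesh involute tooth geometry (57T engaging 51T at module 4.588)
base radii: r_b1 = 126.176444, r_b2 = 112.894713
tip radii: r_a1 = 136.740752, r_a2 = 120.471704
inv(α') = inv(15.212°) + 2·(+0.304-0.242)·tan α/(57+51) = 0.00673162  ⇒  α' = 15.45000°
a' = a·cos α / cos α' = 247.7520·cos 15.212°/cos 15.45000° = 248.034294
action lengths: √(r_a1²−r_b1²) = 52.702356, √(r_a2²−r_b2²) = 42.050152
base pitch p_b = π·m·cos α = 13.908596
CR = (52.702356 + 42.050152 − 248.034294·sin 15.45000°)/13.908596 = 2.061807
contact ratio ≈ 2.0618

2.0618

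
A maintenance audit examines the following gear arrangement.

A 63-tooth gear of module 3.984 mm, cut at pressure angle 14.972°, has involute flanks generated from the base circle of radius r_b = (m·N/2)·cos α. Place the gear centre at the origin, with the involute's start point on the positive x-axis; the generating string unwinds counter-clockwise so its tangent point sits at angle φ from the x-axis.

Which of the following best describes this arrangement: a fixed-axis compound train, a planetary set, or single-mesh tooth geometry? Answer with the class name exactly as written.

class = single-mesh tooth geometry [base-circle involute, m = 3.984, 63T]
classification: single-mesh tooth geometry

single-mesh tooth geometry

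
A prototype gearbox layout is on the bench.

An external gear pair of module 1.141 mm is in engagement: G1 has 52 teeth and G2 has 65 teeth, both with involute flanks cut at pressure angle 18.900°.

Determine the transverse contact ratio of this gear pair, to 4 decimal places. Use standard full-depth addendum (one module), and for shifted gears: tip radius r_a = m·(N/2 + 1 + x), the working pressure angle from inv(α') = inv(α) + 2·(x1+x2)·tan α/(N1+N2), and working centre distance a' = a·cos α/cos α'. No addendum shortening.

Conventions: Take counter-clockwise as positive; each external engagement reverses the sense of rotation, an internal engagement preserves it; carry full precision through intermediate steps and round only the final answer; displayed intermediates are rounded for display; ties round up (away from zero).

1.8440

class = single-mesh tooth geometry [involute pair 52T × 65T, m = 1.141]
base radii: r_b1 = 28.066568, r_b2 = 35.083210
tip radii: r_a1 = 30.807000, r_a2 = 38.223500
no profile shift: α' = α, a' = a
action lengths: √(r_a1²−r_b1²) = 12.701929, √(r_a2²−r_b2²) = 15.172485
base pitch p_b = π·m·cos α = 3.391297
CR = (12.701929 + 15.172485 − 66.748500·sin 18.90000°)/3.391297 = 1.843959
contact ratio ≈ 1.8440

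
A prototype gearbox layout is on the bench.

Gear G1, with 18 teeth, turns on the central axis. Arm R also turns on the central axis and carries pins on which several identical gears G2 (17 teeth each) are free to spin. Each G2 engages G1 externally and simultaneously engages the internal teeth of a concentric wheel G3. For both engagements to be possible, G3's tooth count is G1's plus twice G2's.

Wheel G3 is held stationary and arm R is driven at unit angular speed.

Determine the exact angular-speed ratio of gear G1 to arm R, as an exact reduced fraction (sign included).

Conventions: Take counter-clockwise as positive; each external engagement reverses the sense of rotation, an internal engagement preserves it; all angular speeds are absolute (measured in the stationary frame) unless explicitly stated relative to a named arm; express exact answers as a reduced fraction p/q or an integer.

recognized (axles ride arm R): planetary set, 18/17/52 teeth
ring teeth: 18 + 2·17 = 52
18(ω_sun−ω_arm) = −52(ω_ring−ω_arm),  ω_ring = 0, ω_arm = 1
ω_sun = 1 − (52/18)(0−1) = 35/9
ω_out/ω_in = 35/9

35/9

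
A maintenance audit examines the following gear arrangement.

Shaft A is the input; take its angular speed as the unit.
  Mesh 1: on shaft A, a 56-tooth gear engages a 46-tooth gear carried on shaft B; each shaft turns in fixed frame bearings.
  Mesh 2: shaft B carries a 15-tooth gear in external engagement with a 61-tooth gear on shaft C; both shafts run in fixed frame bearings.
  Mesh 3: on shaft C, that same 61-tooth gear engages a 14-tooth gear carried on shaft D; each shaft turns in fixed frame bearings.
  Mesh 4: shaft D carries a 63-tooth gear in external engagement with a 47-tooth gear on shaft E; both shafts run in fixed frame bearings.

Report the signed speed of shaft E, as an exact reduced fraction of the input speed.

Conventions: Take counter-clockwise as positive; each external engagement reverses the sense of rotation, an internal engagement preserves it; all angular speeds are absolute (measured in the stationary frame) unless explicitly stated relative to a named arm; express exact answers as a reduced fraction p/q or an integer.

1890/1081

4-mesh fixed-axis compound train (all bearings frame-fixed)
mesh 1 [56T→46T]: |ω|/ω_in = 1×56/46 = 28/23, sense flips to −
mesh 2 [15T→61T]: |ω|/ω_in = (28/23)×15/61 = 420/1403, sense flips to +
mesh 3 [61T→14T]: |ω|/ω_in = (420/1403)×61/14 = 30/23, sense flips to −
mesh 4 [63T→47T]: |ω|/ω_in = (30/23)×63/47 = 1890/1081, sense flips to +
signed output speed (× input speed) = 1890/1081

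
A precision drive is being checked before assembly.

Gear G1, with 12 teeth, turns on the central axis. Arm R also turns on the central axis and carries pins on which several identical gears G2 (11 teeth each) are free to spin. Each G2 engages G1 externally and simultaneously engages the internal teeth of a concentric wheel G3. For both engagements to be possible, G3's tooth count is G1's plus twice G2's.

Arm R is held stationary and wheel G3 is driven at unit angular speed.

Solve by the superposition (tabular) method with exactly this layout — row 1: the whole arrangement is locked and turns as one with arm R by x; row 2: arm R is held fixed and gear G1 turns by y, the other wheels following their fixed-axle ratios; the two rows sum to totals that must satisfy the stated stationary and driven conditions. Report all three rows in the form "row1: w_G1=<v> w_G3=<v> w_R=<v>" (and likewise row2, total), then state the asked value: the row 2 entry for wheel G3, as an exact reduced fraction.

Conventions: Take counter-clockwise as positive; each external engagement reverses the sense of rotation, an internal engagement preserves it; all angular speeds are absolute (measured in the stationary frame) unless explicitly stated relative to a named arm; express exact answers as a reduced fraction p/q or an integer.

planetary set (12T centre, 11T on arm, 34T internal) — Willis relation
row 1: whole set turns with the arm by x
superposition row 2 [arm held]: sun y, ring −(12/34)·y, arm 0
boundary: total ω_arm = x = 0 and total ω_ring = x − (12/34)·y = 1  ⇒  y = -17/6, x = 0
row 2 ring = −(12/34)·(-17/6) = 1
totals (row 1 + row 2): sun 0 + (-17/6) = -17/6, ring 0 + 1 = 1, arm 0 + 0 = 0
asked cell (row2, ring) = 1

row1: w_G1=0 w_G3=0 w_R=0
row2: w_G1=-17/6 w_G3=1 w_R=0
total: w_G1=-17/6 w_G3=1 w_R=0
asked value: 1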